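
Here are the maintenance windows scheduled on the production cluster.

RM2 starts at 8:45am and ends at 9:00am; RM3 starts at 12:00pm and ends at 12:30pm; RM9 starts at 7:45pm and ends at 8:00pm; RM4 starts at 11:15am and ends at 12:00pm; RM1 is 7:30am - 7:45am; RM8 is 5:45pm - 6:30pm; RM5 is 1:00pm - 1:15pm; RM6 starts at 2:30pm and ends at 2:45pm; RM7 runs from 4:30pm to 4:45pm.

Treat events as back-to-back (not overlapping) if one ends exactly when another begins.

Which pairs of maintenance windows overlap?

Sorted by start: RM1, RM2, RM4, RM3, RM5, RM6, RM7, RM8, RM9.
RM2 starts after RM1 ends; RM1 is clear from here.
RM4 starts after RM2 ends; RM2 is clear from here.
RM3 starts exactly when RM4 ends (back-to-back, no overlap); RM4 is clear from here.
RM5 starts after RM3 ends; RM3 is clear from here.
RM6 starts after RM5 ends; RM5 is clear from here.
RM7 starts after RM6 ends; RM6 is clear from here.
RM8 starts after RM7 ends; RM7 is clear from here.
RM9 starts after RM8 ends.

none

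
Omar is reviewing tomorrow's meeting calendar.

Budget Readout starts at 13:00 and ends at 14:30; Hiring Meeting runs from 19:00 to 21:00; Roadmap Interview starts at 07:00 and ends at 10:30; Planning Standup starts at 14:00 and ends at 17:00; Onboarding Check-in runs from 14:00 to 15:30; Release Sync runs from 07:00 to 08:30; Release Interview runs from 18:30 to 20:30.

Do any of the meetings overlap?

Yes

Check each pair: they overlap iff neither finishes before the other starts.
Sorted by start: Roadmap Interview, Release Sync, Budget Readout, Planning Standup, Onboarding Check-in, Release Interview, Hiring Meeting.
Release Sync starts before Roadmap Interview ends → Roadmap Interview and Release Sync overlap.
That's a conflict, so the schedule is not conflict-free.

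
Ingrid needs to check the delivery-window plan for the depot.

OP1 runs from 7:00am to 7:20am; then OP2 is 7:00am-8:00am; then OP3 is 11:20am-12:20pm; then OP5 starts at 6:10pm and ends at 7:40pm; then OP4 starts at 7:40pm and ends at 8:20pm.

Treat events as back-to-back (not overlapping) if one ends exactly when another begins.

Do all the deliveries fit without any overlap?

Sorted by start: OP1, OP2, OP3, OP5, OP4.
OP2 starts before OP1 ends → OP1 and OP2 overlap.
That's a conflict, so the schedule is not conflict-free.

No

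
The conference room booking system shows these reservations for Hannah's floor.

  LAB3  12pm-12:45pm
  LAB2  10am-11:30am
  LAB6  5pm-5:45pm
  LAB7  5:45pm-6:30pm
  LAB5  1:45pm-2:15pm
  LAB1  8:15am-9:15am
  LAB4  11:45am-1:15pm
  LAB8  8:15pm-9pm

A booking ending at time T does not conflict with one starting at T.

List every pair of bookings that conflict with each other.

LAB3 & LAB4

Sorted by start: LAB1, LAB2, LAB4, LAB3, LAB5, LAB6, LAB7, LAB8.
LAB2 starts after LAB1 ends, so LAB1 has no further overlaps.
LAB4 starts after LAB2 ends, so LAB2 has no further overlaps.
LAB3 starts before LAB4 ends → LAB4 and LAB3 overlap.
LAB5 starts after LAB4 ends, so LAB4 has no further overlaps.
LAB5 starts after LAB3 ends, so LAB3 has no further overlaps.
LAB6 starts after LAB5 ends, so LAB5 has no further overlaps.
LAB7 starts exactly when LAB6 ends (back-to-back, no overlap), so LAB6 has no further overlaps.
LAB8 starts after LAB7 ends.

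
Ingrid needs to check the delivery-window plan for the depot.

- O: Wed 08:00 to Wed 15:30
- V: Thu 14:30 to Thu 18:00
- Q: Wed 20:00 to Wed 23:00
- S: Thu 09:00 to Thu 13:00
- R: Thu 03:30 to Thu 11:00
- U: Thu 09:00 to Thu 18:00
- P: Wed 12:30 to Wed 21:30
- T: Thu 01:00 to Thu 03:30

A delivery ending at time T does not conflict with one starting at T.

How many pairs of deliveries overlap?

Sorted by start: O, P, Q, T, R, S, U, V.
P starts before O ends → O and P overlap.
Q starts after O ends, so nothing later overlaps O either.
Q starts before P ends → P and Q overlap.
T starts after P ends, so nothing later overlaps P either.
T starts after Q ends, so nothing later overlaps Q either.
R starts exactly when T ends (back-to-back, no overlap), so nothing later overlaps T either.
S starts before R ends → R and S overlap.
U starts before R ends → R and U overlap.
V starts after R ends.
U starts before S ends → S and U overlap.
V starts after S ends.
V starts before U ends → U and V overlap.
Overlapping pairs: O & P, P & Q, R & S, R & U, S & U, U & V — 6 in total.

6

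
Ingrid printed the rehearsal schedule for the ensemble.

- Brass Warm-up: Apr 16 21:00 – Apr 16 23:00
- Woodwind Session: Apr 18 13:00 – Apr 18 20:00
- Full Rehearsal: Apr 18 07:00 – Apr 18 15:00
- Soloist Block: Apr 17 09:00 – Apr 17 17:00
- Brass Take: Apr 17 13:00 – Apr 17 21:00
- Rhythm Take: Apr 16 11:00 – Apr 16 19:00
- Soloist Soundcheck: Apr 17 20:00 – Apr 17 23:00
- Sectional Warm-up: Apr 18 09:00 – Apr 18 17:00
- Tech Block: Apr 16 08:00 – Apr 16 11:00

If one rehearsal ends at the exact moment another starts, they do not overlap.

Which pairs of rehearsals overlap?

Brass Take & Soloist Block, Brass Take & Soloist Soundcheck, Full Rehearsal & Sectional Warm-up, Full Rehearsal & Woodwind Session, Sectional Warm-up & Woodwind Session

Sorted by start: Tech Block, Rhythm Take, Brass Warm-up, Soloist Block, Brass Take, Soloist Soundcheck, Full Rehearsal, Sectional Warm-up, Woodwind Session.
Rhythm Take starts exactly when Tech Block ends (back-to-back, no overlap), so nothing later overlaps Tech Block either.
Brass Warm-up starts after Rhythm Take ends, so nothing later overlaps Rhythm Take either.
Soloist Block starts after Brass Warm-up ends, so nothing later overlaps Brass Warm-up either.
Brass Take starts before Soloist Block ends → Soloist Block and Brass Take overlap.
Soloist Soundcheck starts after Soloist Block ends, so nothing later overlaps Soloist Block either.
Soloist Soundcheck starts before Brass Take ends → Brass Take and Soloist Soundcheck overlap.
Full Rehearsal starts after Brass Take ends, so nothing later overlaps Brass Take either.
Full Rehearsal starts after Soloist Soundcheck ends, so nothing later overlaps Soloist Soundcheck either.
Sectional Warm-up starts before Full Rehearsal ends → Full Rehearsal and Sectional Warm-up overlap.
Woodwind Session starts before Full Rehearsal ends → Full Rehearsal and Woodwind Session overlap.
Woodwind Session starts before Sectional Warm-up ends → Sectional Warm-up and Woodwind Session overlap.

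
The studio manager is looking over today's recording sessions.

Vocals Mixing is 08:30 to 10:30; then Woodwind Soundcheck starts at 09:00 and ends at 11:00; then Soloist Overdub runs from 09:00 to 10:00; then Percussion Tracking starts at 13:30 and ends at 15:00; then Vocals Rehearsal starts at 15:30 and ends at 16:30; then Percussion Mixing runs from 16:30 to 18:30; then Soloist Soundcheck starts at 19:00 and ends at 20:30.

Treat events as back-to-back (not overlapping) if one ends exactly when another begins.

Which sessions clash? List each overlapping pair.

Soloist Overdub & Vocals Mixing, Soloist Overdub & Woodwind Soundcheck, Vocals Mixing & Woodwind Soundcheck

Two intervals overlap when each starts before the other ends.
Sorted by start: Vocals Mixing, Woodwind Soundcheck, Soloist Overdub, Percussion Tracking, Vocals Rehearsal, Percussion Mixing, Soloist Soundcheck.
Woodwind Soundcheck starts before Vocals Mixing ends → Vocals Mixing and Woodwind Soundcheck overlap.
Soloist Overdub starts before Vocals Mixing ends → Vocals Mixing and Soloist Overdub overlap.
Percussion Tracking starts after Vocals Mixing ends, so Vocals Mixing has no further overlaps.
Soloist Overdub starts before Woodwind Soundcheck ends → Woodwind Soundcheck and Soloist Overdub overlap.
Percussion Tracking starts after Woodwind Soundcheck ends, so Woodwind Soundcheck has no further overlaps.
Percussion Tracking starts after Soloist Overdub ends, so Soloist Overdub has no further overlaps.
Vocals Rehearsal starts after Percussion Tracking ends, so Percussion Tracking has no further overlaps.
Percussion Mixing starts exactly when Vocals Rehearsal ends (back-to-back, no overlap), so Vocals Rehearsal has no further overlaps.
Soloist Soundcheck starts after Percussion Mixing ends.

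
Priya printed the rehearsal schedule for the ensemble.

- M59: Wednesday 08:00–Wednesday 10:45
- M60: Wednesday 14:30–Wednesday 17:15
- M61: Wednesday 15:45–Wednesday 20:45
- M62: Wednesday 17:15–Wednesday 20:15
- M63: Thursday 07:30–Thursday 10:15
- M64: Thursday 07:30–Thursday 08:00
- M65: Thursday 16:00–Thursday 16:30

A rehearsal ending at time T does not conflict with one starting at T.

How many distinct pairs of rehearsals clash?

3

Sorted by start: M59, M60, M61, M62, M63, M64, M65.
M60 starts after M59 ends — done with M59.
M61 starts before M60 ends → M60 and M61 overlap.
M62 starts exactly when M60 ends (back-to-back, no overlap) — done with M60.
M62 starts before M61 ends → M61 and M62 overlap.
M63 starts after M61 ends — done with M61.
M63 starts after M62 ends — done with M62.
M64 starts before M63 ends → M63 and M64 overlap.
M65 starts after M63 ends.
M65 starts after M64 ends.
Overlapping pairs: M60 & M61, M61 & M62, M63 & M64 — 3 in total.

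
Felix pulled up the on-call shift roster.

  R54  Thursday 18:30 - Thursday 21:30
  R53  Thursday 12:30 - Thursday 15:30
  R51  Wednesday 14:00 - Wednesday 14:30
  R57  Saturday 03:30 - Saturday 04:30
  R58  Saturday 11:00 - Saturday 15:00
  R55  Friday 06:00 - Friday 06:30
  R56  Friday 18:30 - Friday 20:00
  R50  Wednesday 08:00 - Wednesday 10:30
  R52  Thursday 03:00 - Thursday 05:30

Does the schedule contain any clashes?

No

Sorted by start: R50, R51, R52, R53, R54, R55, R56, R57, R58.
R51 starts after R50 ends, so nothing later overlaps R50 either.
R52 starts after R51 ends, so nothing later overlaps R51 either.
R53 starts after R52 ends, so nothing later overlaps R52 either.
R54 starts after R53 ends, so nothing later overlaps R53 either.
R55 starts after R54 ends, so nothing later overlaps R54 either.
R56 starts after R55 ends, so nothing later overlaps R55 either.
R57 starts after R56 ends, so nothing later overlaps R56 either.
R58 starts after R57 ends.
Every pair is clear; the schedule has no overlaps.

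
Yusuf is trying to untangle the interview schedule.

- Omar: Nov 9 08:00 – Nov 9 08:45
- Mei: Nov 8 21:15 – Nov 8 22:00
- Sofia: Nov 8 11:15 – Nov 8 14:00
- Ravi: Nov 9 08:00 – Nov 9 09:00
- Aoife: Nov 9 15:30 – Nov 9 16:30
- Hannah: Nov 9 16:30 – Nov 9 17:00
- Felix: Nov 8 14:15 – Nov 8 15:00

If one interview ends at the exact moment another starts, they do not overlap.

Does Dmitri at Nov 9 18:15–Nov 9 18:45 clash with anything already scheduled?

No — it doesn't clash with anything

Sofia: ends Nov 8 14:00 at or before Dmitri starts Nov 9 18:15 → clear.
Felix: ends Nov 8 15:00 at or before Dmitri starts Nov 9 18:15 → clear.
Mei: ends Nov 8 22:00 at or before Dmitri starts Nov 9 18:15 → clear.
Omar: ends Nov 9 08:45 at or before Dmitri starts Nov 9 18:15 → clear.
Ravi: ends Nov 9 09:00 at or before Dmitri starts Nov 9 18:15 → clear.
Aoife: ends Nov 9 16:30 at or before Dmitri starts Nov 9 18:15 → clear.
Hannah: ends Nov 9 17:00 at or before Dmitri starts Nov 9 18:15 → clear.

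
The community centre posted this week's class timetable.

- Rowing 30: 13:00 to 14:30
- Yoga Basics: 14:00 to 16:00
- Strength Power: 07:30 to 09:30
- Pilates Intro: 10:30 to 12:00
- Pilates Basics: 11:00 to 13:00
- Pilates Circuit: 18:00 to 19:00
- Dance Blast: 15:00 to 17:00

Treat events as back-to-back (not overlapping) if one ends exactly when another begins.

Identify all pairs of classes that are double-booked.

Dance Blast & Yoga Basics, Pilates Basics & Pilates Intro, Rowing 30 & Yoga Basics

Sorted by start: Strength Power, Pilates Intro, Pilates Basics, Rowing 30, Yoga Basics, Dance Blast, Pilates Circuit.
Pilates Intro starts after Strength Power ends; Strength Power is clear from here.
Pilates Basics starts before Pilates Intro ends → Pilates Intro and Pilates Basics overlap.
Rowing 30 starts after Pilates Intro ends; Pilates Intro is clear from here.
Rowing 30 starts exactly when Pilates Basics ends (back-to-back, no overlap); Pilates Basics is clear from here.
Yoga Basics starts before Rowing 30 ends → Rowing 30 and Yoga Basics overlap.
Dance Blast starts after Rowing 30 ends; Rowing 30 is clear from here.
Dance Blast starts before Yoga Basics ends → Yoga Basics and Dance Blast overlap.
Pilates Circuit starts after Yoga Basics ends.
Pilates Circuit starts after Dance Blast ends.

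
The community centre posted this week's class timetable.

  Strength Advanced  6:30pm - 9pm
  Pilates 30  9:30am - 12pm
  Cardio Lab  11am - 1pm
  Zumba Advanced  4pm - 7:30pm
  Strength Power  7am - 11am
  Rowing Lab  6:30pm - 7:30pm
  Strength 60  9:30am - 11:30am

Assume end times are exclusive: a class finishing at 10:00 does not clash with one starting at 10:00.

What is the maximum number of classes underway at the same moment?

Sweep the timeline, counting +1 at each start and −1 at each end (ends before starts at a tie):
7am start Strength Power → 1
9:30am start Pilates 30 → 2
9:30am start Strength 60 → 3
11am end Strength Power → 2
11am start Cardio Lab → 3
11:30am end Strength 60 → 2
12pm end Pilates 30 → 1
1pm end Cardio Lab → 0
4pm start Zumba Advanced → 1
6:30pm start Rowing Lab → 2
6:30pm start Strength Advanced → 3
7:30pm end Rowing Lab → 2
7:30pm end Zumba Advanced → 1
9pm end Strength Advanced → 0
Peak is 3, at 9:30am (Pilates 30, Strength 60, Strength Power).

3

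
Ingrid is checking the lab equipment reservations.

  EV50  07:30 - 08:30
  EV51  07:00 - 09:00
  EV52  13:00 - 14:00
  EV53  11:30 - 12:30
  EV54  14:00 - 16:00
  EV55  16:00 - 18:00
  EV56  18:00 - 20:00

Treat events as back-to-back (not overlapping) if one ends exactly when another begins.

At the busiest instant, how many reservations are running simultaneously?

2

Sort all start/end points and keep a running count:
07:00 start EV51 → 1
07:30 start EV50 → 2
08:30 end EV50 → 1
09:00 end EV51 → 0
11:30 start EV53 → 1
12:30 end EV53 → 0
13:00 start EV52 → 1
14:00 end EV52 → 0
14:00 start EV54 → 1
16:00 end EV54 → 0
16:00 start EV55 → 1
18:00 end EV55 → 0
18:00 start EV56 → 1
20:00 end EV56 → 0
Peak is 2, at 07:30 (EV50, EV51).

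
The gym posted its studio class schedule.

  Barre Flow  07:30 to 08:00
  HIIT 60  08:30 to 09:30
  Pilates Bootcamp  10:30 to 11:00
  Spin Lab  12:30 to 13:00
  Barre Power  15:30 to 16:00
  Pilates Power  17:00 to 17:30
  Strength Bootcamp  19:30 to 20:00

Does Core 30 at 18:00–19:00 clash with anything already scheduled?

No — it doesn't clash with anything

Barre Flow: ends 08:00 at or before Core 30 starts 18:00 → clear.
HIIT 60: ends 09:30 at or before Core 30 starts 18:00 → clear.
Pilates Bootcamp: ends 11:00 at or before Core 30 starts 18:00 → clear.
Spin Lab: ends 13:00 at or before Core 30 starts 18:00 → clear.
Barre Power: ends 16:00 at or before Core 30 starts 18:00 → clear.
Pilates Power: ends 17:30 at or before Core 30 starts 18:00 → clear.
Strength Bootcamp: starts 19:30 at or after Core 30 ends 19:00 → clear.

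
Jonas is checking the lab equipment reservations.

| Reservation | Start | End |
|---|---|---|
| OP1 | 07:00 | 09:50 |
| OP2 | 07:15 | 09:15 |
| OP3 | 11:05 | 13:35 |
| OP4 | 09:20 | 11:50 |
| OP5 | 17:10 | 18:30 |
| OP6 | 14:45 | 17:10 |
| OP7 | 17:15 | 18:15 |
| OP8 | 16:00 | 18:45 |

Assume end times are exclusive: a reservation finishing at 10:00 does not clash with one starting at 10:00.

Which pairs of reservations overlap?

Sorted by start: OP1, OP2, OP4, OP3, OP6, OP8, OP5, OP7.
OP2 starts before OP1 ends → OP1 and OP2 overlap.
OP4 starts before OP1 ends → OP1 and OP4 overlap.
OP3 starts after OP1 ends, so nothing later overlaps OP1 either.
OP4 starts after OP2 ends, so nothing later overlaps OP2 either.
OP3 starts before OP4 ends → OP4 and OP3 overlap.
OP6 starts after OP4 ends, so nothing later overlaps OP4 either.
OP6 starts after OP3 ends, so nothing later overlaps OP3 either.
OP8 starts before OP6 ends → OP6 and OP8 overlap.
OP5 starts exactly when OP6 ends (back-to-back, no overlap), so nothing later overlaps OP6 either.
OP5 starts before OP8 ends → OP8 and OP5 overlap.
OP7 starts before OP8 ends → OP8 and OP7 overlap.
OP7 starts before OP5 ends → OP5 and OP7 overlap.

OP1 & OP2, OP1 & OP4, OP3 & OP4, OP5 & OP7, OP5 & OP8, OP6 & OP8, OP7 & OP8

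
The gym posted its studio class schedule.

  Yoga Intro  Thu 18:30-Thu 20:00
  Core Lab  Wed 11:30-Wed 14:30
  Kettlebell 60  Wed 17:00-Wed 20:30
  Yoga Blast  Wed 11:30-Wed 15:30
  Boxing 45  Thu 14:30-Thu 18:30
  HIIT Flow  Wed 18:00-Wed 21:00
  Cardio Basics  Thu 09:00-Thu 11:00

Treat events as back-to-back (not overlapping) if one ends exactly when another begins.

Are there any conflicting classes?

Two intervals overlap when each starts before the other ends.
Sorted by start: Core Lab, Yoga Blast, Kettlebell 60, HIIT Flow, Cardio Basics, Boxing 45, Yoga Intro.
Yoga Blast starts before Core Lab ends → Core Lab and Yoga Blast overlap.
That's a conflict, so the schedule is not conflict-free.

Yes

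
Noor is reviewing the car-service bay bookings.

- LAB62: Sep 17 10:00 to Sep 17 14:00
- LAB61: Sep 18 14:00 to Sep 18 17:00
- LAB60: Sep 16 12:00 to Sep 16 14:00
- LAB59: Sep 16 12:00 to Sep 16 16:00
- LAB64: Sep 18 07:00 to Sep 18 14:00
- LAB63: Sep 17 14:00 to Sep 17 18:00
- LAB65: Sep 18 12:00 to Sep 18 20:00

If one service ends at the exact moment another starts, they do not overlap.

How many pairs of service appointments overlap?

Sorted by start: LAB59, LAB60, LAB62, LAB63, LAB64, LAB65, LAB61.
LAB60 starts before LAB59 ends → LAB59 and LAB60 overlap.
LAB62 starts after LAB59 ends, so nothing later overlaps LAB59 either.
LAB62 starts after LAB60 ends, so nothing later overlaps LAB60 either.
LAB63 starts exactly when LAB62 ends (back-to-back, no overlap), so nothing later overlaps LAB62 either.
LAB64 starts after LAB63 ends, so nothing later overlaps LAB63 either.
LAB65 starts before LAB64 ends → LAB64 and LAB65 overlap.
LAB61 starts exactly when LAB64 ends (back-to-back, no overlap).
LAB61 starts before LAB65 ends → LAB65 and LAB61 overlap.
Overlapping pairs: LAB59 & LAB60, LAB61 & LAB65, LAB64 & LAB65 — 3 in total.

3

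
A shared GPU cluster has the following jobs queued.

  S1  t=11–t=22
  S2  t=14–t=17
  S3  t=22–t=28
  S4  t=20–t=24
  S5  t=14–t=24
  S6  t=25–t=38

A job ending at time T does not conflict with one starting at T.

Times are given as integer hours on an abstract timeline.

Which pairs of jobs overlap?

Sorted by start: S1, S2, S5, S4, S3, S6.
S2 starts before S1 ends → S1 and S2 overlap.
S5 starts before S1 ends → S1 and S5 overlap.
S4 starts before S1 ends → S1 and S4 overlap.
S3 starts exactly when S1 ends (back-to-back, no overlap); S1 is clear from here.
S5 starts before S2 ends → S2 and S5 overlap.
S4 starts after S2 ends; S2 is clear from here.
S4 starts before S5 ends → S5 and S4 overlap.
S3 starts before S5 ends → S5 and S3 overlap.
S6 starts after S5 ends.
S3 starts before S4 ends → S4 and S3 overlap.
S6 starts after S4 ends.
S6 starts before S3 ends → S3 and S6 overlap.

S1 & S2, S1 & S4, S1 & S5, S2 & S5, S3 & S4, S3 & S5, S3 & S6, S4 & S5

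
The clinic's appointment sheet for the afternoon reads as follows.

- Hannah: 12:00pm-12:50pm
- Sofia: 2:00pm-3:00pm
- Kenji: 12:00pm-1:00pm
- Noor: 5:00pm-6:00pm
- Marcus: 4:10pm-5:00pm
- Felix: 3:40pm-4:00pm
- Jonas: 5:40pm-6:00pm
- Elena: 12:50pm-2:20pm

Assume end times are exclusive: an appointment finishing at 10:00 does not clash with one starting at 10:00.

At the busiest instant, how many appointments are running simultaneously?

2

Sort all start/end points and keep a running count:
12:00pm start Hannah → 1
12:00pm start Kenji → 2
12:50pm end Hannah → 1
12:50pm start Elena → 2
1:00pm end Kenji → 1
2:00pm start Sofia → 2
2:20pm end Elena → 1
3:00pm end Sofia → 0
3:40pm start Felix → 1
4:00pm end Felix → 0
4:10pm start Marcus → 1
5:00pm end Marcus → 0
5:00pm start Noor → 1
5:40pm start Jonas → 2
6:00pm end Jonas → 1
6:00pm end Noor → 0
Peak is 2, at 12:00pm (Hannah, Kenji).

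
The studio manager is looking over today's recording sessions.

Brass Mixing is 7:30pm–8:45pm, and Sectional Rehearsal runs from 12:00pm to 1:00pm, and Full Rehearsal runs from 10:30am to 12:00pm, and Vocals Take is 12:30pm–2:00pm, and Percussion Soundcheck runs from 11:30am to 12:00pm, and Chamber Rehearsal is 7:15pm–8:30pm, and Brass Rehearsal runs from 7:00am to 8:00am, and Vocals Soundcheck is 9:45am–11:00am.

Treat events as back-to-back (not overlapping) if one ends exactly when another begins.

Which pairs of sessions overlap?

Check each pair: they overlap iff neither finishes before the other starts.
Sorted by start: Brass Rehearsal, Vocals Soundcheck, Full Rehearsal, Percussion Soundcheck, Sectional Rehearsal, Vocals Take, Chamber Rehearsal, Brass Mixing.
Vocals Soundcheck starts after Brass Rehearsal ends, so Brass Rehearsal has no further overlaps.
Full Rehearsal starts before Vocals Soundcheck ends → Vocals Soundcheck and Full Rehearsal overlap.
Percussion Soundcheck starts after Vocals Soundcheck ends, so Vocals Soundcheck has no further overlaps.
Percussion Soundcheck starts before Full Rehearsal ends → Full Rehearsal and Percussion Soundcheck overlap.
Sectional Rehearsal starts exactly when Full Rehearsal ends (back-to-back, no overlap), so Full Rehearsal has no further overlaps.
Sectional Rehearsal starts exactly when Percussion Soundcheck ends (back-to-back, no overlap), so Percussion Soundcheck has no further overlaps.
Vocals Take starts before Sectional Rehearsal ends → Sectional Rehearsal and Vocals Take overlap.
Chamber Rehearsal starts after Sectional Rehearsal ends, so Sectional Rehearsal has no further overlaps.
Chamber Rehearsal starts after Vocals Take ends, so Vocals Take has no further overlaps.
Brass Mixing starts before Chamber Rehearsal ends → Chamber Rehearsal and Brass Mixing overlap.

Brass Mixing & Chamber Rehearsal, Full Rehearsal & Percussion Soundcheck, Full Rehearsal & Vocals Soundcheck, Sectional Rehearsal & Vocals Take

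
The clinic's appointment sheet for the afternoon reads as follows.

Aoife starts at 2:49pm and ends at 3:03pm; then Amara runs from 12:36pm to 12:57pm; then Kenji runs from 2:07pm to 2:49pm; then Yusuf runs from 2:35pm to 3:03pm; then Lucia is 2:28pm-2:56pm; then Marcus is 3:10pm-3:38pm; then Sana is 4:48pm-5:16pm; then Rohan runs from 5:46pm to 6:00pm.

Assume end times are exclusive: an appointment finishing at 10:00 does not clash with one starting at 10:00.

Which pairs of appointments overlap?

Check each pair: they overlap iff neither finishes before the other starts.
Sorted by start: Amara, Kenji, Lucia, Yusuf, Aoife, Marcus, Sana, Rohan.
Kenji starts after Amara ends, so nothing later overlaps Amara either.
Lucia starts before Kenji ends → Kenji and Lucia overlap.
Yusuf starts before Kenji ends → Kenji and Yusuf overlap.
Aoife starts exactly when Kenji ends (back-to-back, no overlap), so nothing later overlaps Kenji either.
Yusuf starts before Lucia ends → Lucia and Yusuf overlap.
Aoife starts before Lucia ends → Lucia and Aoife overlap.
Marcus starts after Lucia ends, so nothing later overlaps Lucia either.
Aoife starts before Yusuf ends → Yusuf and Aoife overlap.
Marcus starts after Yusuf ends, so nothing later overlaps Yusuf either.
Marcus starts after Aoife ends, so nothing later overlaps Aoife either.
Sana starts after Marcus ends, so nothing later overlaps Marcus either.
Rohan starts after Sana ends.

Aoife & Lucia, Aoife & Yusuf, Kenji & Lucia, Kenji & Yusuf, Lucia & Yusuf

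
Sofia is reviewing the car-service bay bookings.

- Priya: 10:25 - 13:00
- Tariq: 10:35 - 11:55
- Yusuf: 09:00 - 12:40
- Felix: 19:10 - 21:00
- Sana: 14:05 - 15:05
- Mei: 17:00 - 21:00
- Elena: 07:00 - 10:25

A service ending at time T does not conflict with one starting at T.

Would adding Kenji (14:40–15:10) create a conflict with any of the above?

Yes — it overlaps Sana

Elena: ends 10:25 at or before Kenji starts 14:40 → clear.
Yusuf: ends 12:40 at or before Kenji starts 14:40 → clear.
Priya: ends 13:00 at or before Kenji starts 14:40 → clear.
Tariq: ends 11:55 at or before Kenji starts 14:40 → clear.
Sana: starts 14:05 before Kenji ends 15:10, and ends 15:05 after Kenji starts 14:40 → overlap.
Mei: starts 17:00 at or after Kenji ends 15:10 → clear.
Felix: starts 19:10 at or after Kenji ends 15:10 → clear.
Kenji overlaps Sana.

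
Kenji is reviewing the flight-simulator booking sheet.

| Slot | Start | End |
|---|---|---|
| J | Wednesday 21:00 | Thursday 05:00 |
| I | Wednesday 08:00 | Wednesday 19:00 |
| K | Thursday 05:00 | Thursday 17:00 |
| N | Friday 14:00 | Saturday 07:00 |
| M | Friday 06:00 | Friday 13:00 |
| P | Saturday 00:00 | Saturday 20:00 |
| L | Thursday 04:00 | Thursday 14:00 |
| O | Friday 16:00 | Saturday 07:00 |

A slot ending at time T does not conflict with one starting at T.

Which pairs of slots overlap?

Sorted by start: I, J, L, K, M, N, O, P.
J starts after I ends, so nothing later overlaps I either.
L starts before J ends → J and L overlap.
K starts exactly when J ends (back-to-back, no overlap), so nothing later overlaps J either.
K starts before L ends → L and K overlap.
M starts after L ends, so nothing later overlaps L either.
M starts after K ends, so nothing later overlaps K either.
N starts after M ends, so nothing later overlaps M either.
O starts before N ends → N and O overlap.
P starts before N ends → N and P overlap.
P starts before O ends → O and P overlap.

J & L, K & L, N & O, N & P, O & P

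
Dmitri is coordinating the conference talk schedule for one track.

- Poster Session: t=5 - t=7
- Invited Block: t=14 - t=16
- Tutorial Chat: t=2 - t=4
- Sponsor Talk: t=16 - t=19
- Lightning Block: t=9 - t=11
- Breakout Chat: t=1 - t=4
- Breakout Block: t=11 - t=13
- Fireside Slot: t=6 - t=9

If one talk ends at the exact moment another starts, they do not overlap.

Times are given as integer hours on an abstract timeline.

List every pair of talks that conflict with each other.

Breakout Chat & Tutorial Chat, Fireside Slot & Poster Session

Sorted by start: Breakout Chat, Tutorial Chat, Poster Session, Fireside Slot, Lightning Block, Breakout Block, Invited Block, Sponsor Talk.
Tutorial Chat starts before Breakout Chat ends → Breakout Chat and Tutorial Chat overlap.
Poster Session starts after Breakout Chat ends; Breakout Chat is clear from here.
Poster Session starts after Tutorial Chat ends; Tutorial Chat is clear from here.
Fireside Slot starts before Poster Session ends → Poster Session and Fireside Slot overlap.
Lightning Block starts after Poster Session ends; Poster Session is clear from here.
Lightning Block starts exactly when Fireside Slot ends (back-to-back, no overlap); Fireside Slot is clear from here.
Breakout Block starts exactly when Lightning Block ends (back-to-back, no overlap); Lightning Block is clear from here.
Invited Block starts after Breakout Block ends; Breakout Block is clear from here.
Sponsor Talk starts exactly when Invited Block ends (back-to-back, no overlap).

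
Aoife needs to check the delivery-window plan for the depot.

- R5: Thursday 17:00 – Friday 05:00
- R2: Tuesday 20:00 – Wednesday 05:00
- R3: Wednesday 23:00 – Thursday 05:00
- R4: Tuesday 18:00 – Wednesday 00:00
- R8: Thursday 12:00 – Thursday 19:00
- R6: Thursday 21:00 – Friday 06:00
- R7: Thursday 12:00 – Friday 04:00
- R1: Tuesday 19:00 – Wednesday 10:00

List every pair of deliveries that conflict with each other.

Check each pair: they overlap iff neither finishes before the other starts.
Sorted by start: R4, R1, R2, R3, R7, R8, R5, R6.
R1 starts before R4 ends → R4 and R1 overlap.
R2 starts before R4 ends → R4 and R2 overlap.
R3 starts after R4 ends, so R4 has no further overlaps.
R2 starts before R1 ends → R1 and R2 overlap.
R3 starts after R1 ends, so R1 has no further overlaps.
R3 starts after R2 ends, so R2 has no further overlaps.
R7 starts after R3 ends, so R3 has no further overlaps.
R8 starts before R7 ends → R7 and R8 overlap.
R5 starts before R7 ends → R7 and R5 overlap.
R6 starts before R7 ends → R7 and R6 overlap.
R5 starts before R8 ends → R8 and R5 overlap.
R6 starts after R8 ends.
R6 starts before R5 ends → R5 and R6 overlap.

R1 & R2, R1 & R4, R2 & R4, R5 & R6, R5 & R7, R5 & R8, R6 & R7, R7 & R8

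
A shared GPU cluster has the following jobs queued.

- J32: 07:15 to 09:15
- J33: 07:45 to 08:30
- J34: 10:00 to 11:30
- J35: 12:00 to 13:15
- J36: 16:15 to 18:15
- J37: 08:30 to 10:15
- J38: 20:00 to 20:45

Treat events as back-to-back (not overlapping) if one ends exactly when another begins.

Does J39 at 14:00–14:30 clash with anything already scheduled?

J32: ends 09:15 at or before J39 starts 14:00 → clear.
J33: ends 08:30 at or before J39 starts 14:00 → clear.
J37: ends 10:15 at or before J39 starts 14:00 → clear.
J34: ends 11:30 at or before J39 starts 14:00 → clear.
J35: ends 13:15 at or before J39 starts 14:00 → clear.
J36: starts 16:15 at or after J39 ends 14:30 → clear.
J38: starts 20:00 at or after J39 ends 14:30 → clear.

No — it doesn't clash with anything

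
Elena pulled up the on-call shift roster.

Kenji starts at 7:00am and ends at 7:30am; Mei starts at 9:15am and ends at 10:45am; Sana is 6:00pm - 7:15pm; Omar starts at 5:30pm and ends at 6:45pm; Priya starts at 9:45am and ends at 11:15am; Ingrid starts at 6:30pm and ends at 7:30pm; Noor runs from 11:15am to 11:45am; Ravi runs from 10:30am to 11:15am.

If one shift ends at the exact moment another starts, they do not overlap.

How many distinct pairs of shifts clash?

Sorted by start: Kenji, Mei, Priya, Ravi, Noor, Omar, Sana, Ingrid.
Mei starts after Kenji ends, so Kenji has no further overlaps.
Priya starts before Mei ends → Mei and Priya overlap.
Ravi starts before Mei ends → Mei and Ravi overlap.
Noor starts after Mei ends, so Mei has no further overlaps.
Ravi starts before Priya ends → Priya and Ravi overlap.
Noor starts exactly when Priya ends (back-to-back, no overlap), so Priya has no further overlaps.
Noor starts exactly when Ravi ends (back-to-back, no overlap), so Ravi has no further overlaps.
Omar starts after Noor ends, so Noor has no further overlaps.
Sana starts before Omar ends → Omar and Sana overlap.
Ingrid starts before Omar ends → Omar and Ingrid overlap.
Ingrid starts before Sana ends → Sana and Ingrid overlap.
Overlapping pairs: Ingrid & Omar, Ingrid & Sana, Mei & Priya, Mei & Ravi, Omar & Sana, Priya & Ravi — 6 in total.

6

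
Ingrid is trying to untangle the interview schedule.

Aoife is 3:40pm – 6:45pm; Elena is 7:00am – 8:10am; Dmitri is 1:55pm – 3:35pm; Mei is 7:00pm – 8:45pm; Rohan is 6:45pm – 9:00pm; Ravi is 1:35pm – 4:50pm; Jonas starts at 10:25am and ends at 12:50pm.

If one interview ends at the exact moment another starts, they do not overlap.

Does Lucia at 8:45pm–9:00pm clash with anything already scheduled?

Elena: ends 8:10am at or before Lucia starts 8:45pm → clear.
Jonas: ends 12:50pm at or before Lucia starts 8:45pm → clear.
Ravi: ends 4:50pm at or before Lucia starts 8:45pm → clear.
Dmitri: ends 3:35pm at or before Lucia starts 8:45pm → clear.
Aoife: ends 6:45pm at or before Lucia starts 8:45pm → clear.
Rohan: starts 6:45pm before Lucia ends 9:00pm, and ends 9:00pm after Lucia starts 8:45pm → overlap.
Mei: ends 8:45pm at or before Lucia starts 8:45pm → clear.
Lucia overlaps Rohan.

Yes — it overlaps Rohan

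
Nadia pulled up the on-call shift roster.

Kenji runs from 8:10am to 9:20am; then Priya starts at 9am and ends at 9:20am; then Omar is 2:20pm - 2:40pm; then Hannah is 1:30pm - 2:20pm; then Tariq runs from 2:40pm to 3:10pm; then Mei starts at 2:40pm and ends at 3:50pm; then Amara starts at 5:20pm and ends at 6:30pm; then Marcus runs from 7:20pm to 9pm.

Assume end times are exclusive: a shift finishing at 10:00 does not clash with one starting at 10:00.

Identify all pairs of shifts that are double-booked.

Kenji & Priya, Mei & Tariq

Sorted by start: Kenji, Priya, Hannah, Omar, Tariq, Mei, Amara, Marcus.
Priya starts before Kenji ends → Kenji and Priya overlap.
Hannah starts after Kenji ends — done with Kenji.
Hannah starts after Priya ends — done with Priya.
Omar starts exactly when Hannah ends (back-to-back, no overlap) — done with Hannah.
Tariq starts exactly when Omar ends (back-to-back, no overlap) — done with Omar.
Mei starts before Tariq ends → Tariq and Mei overlap.
Amara starts after Tariq ends — done with Tariq.
Amara starts after Mei ends — done with Mei.
Marcus starts after Amara ends.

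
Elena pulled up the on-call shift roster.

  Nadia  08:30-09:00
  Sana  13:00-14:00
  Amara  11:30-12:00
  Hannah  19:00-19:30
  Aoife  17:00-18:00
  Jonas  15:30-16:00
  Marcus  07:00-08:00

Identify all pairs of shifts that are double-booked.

Check each pair: they overlap iff neither finishes before the other starts.
Sorted by start: Marcus, Nadia, Amara, Sana, Jonas, Aoife, Hannah.
Nadia starts after Marcus ends; Marcus is clear from here.
Amara starts after Nadia ends; Nadia is clear from here.
Sana starts after Amara ends; Amara is clear from here.
Jonas starts after Sana ends; Sana is clear from here.
Aoife starts after Jonas ends; Jonas is clear from here.
Hannah starts after Aoife ends.

none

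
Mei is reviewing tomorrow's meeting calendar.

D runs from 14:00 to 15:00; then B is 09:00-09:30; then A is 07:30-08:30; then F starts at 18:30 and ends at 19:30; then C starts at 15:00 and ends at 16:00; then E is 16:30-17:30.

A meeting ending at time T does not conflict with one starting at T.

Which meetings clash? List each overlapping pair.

Sorted by start: A, B, D, C, E, F.
B starts after A ends, so nothing later overlaps A either.
D starts after B ends, so nothing later overlaps B either.
C starts exactly when D ends (back-to-back, no overlap), so nothing later overlaps D either.
E starts after C ends, so nothing later overlaps C either.
F starts after E ends.

none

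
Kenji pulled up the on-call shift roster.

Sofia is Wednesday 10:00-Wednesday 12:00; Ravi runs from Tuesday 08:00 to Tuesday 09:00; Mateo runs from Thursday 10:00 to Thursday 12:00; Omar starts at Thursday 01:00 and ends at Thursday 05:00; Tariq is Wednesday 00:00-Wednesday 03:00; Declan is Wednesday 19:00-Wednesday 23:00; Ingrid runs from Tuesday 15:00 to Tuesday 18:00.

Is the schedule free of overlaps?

Sorted by start: Ravi, Ingrid, Tariq, Sofia, Declan, Omar, Mateo.
Ingrid starts after Ravi ends; Ravi is clear from here.
Tariq starts after Ingrid ends; Ingrid is clear from here.
Sofia starts after Tariq ends; Tariq is clear from here.
Declan starts after Sofia ends; Sofia is clear from here.
Omar starts after Declan ends; Declan is clear from here.
Mateo starts after Omar ends.
Every pair is clear; the schedule has no overlaps.

Yes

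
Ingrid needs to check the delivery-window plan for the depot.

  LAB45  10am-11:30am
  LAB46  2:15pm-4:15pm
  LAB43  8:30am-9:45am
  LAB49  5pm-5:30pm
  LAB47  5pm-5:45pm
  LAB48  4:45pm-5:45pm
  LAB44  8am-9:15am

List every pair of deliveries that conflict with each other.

LAB43 & LAB44, LAB47 & LAB48, LAB47 & LAB49, LAB48 & LAB49

Sorted by start: LAB44, LAB43, LAB45, LAB46, LAB48, LAB47, LAB49.
LAB43 starts before LAB44 ends → LAB44 and LAB43 overlap.
LAB45 starts after LAB44 ends, so nothing later overlaps LAB44 either.
LAB45 starts after LAB43 ends, so nothing later overlaps LAB43 either.
LAB46 starts after LAB45 ends, so nothing later overlaps LAB45 either.
LAB48 starts after LAB46 ends, so nothing later overlaps LAB46 either.
LAB47 starts before LAB48 ends → LAB48 and LAB47 overlap.
LAB49 starts before LAB48 ends → LAB48 and LAB49 overlap.
LAB49 starts before LAB47 ends → LAB47 and LAB49 overlap.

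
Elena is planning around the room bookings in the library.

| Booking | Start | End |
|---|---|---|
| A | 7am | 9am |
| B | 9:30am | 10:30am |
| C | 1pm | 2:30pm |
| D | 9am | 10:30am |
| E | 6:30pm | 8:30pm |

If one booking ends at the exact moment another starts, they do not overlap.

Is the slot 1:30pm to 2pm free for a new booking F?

No — it overlaps C

A: ends 9am at or before F starts 1:30pm → clear.
D: ends 10:30am at or before F starts 1:30pm → clear.
B: ends 10:30am at or before F starts 1:30pm → clear.
C: starts 1pm before F ends 2pm, and ends 2:30pm after F starts 1:30pm → overlap.
E: starts 6:30pm at or after F ends 2pm → clear.
F overlaps C.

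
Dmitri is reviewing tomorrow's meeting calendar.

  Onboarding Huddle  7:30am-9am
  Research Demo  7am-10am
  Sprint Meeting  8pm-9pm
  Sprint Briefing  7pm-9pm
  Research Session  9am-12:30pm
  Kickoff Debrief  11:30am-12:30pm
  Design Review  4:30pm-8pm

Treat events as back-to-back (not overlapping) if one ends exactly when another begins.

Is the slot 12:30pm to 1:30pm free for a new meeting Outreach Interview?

Research Demo: ends 10am at or before Outreach Interview starts 12:30pm → clear.
Onboarding Huddle: ends 9am at or before Outreach Interview starts 12:30pm → clear.
Research Session: ends 12:30pm at or before Outreach Interview starts 12:30pm → clear.
Kickoff Debrief: ends 12:30pm at or before Outreach Interview starts 12:30pm → clear.
Design Review: starts 4:30pm at or after Outreach Interview ends 1:30pm → clear.
Sprint Briefing: starts 7pm at or after Outreach Interview ends 1:30pm → clear.
Sprint Meeting: starts 8pm at or after Outreach Interview ends 1:30pm → clear.

Yes — the slot is free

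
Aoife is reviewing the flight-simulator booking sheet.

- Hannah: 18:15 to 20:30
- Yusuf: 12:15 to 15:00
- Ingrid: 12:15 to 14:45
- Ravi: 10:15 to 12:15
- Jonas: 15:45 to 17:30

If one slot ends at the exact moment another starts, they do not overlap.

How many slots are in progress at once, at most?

Sweep the timeline, counting +1 at each start and −1 at each end (ends before starts at a tie):
10:15 start Ravi → 1
12:15 end Ravi → 0
12:15 start Ingrid → 1
12:15 start Yusuf → 2
14:45 end Ingrid → 1
15:00 end Yusuf → 0
15:45 start Jonas → 1
17:30 end Jonas → 0
18:15 start Hannah → 1
20:30 end Hannah → 0
Peak is 2, at 12:15 (Ingrid, Yusuf).

2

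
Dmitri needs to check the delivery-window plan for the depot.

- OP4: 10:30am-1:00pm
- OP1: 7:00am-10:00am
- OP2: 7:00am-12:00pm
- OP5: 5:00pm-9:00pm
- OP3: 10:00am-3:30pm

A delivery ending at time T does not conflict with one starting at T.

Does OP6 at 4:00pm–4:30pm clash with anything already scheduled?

No — it doesn't clash with anything

OP1: ends 10:00am at or before OP6 starts 4:00pm → clear.
OP2: ends 12:00pm at or before OP6 starts 4:00pm → clear.
OP3: ends 3:30pm at or before OP6 starts 4:00pm → clear.
OP4: ends 1:00pm at or before OP6 starts 4:00pm → clear.
OP5: starts 5:00pm at or after OP6 ends 4:30pm → clear.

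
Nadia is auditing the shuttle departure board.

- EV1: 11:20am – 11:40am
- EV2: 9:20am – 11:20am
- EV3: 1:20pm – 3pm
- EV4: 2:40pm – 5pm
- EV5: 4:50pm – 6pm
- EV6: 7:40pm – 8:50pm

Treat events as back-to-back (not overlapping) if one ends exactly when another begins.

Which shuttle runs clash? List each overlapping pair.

Sorted by start: EV2, EV1, EV3, EV4, EV5, EV6.
EV1 starts exactly when EV2 ends (back-to-back, no overlap) — done with EV2.
EV3 starts after EV1 ends — done with EV1.
EV4 starts before EV3 ends → EV3 and EV4 overlap.
EV5 starts after EV3 ends — done with EV3.
EV5 starts before EV4 ends → EV4 and EV5 overlap.
EV6 starts after EV4 ends.
EV6 starts after EV5 ends.

EV3 & EV4, EV4 & EV5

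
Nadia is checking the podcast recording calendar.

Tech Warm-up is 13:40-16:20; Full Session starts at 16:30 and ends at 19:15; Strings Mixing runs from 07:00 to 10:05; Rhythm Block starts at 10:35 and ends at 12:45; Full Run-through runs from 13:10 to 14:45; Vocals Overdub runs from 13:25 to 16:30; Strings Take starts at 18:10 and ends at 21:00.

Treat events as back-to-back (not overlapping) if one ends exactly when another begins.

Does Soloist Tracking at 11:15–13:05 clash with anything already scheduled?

Yes — it overlaps Rhythm Block

Strings Mixing: ends 10:05 at or before Soloist Tracking starts 11:15 → clear.
Rhythm Block: starts 10:35 before Soloist Tracking ends 13:05, and ends 12:45 after Soloist Tracking starts 11:15 → overlap.
Full Run-through: starts 13:10 at or after Soloist Tracking ends 13:05 → clear.
Vocals Overdub: starts 13:25 at or after Soloist Tracking ends 13:05 → clear.
Tech Warm-up: starts 13:40 at or after Soloist Tracking ends 13:05 → clear.
Full Session: starts 16:30 at or after Soloist Tracking ends 13:05 → clear.
Strings Take: starts 18:10 at or after Soloist Tracking ends 13:05 → clear.
Soloist Tracking overlaps Rhythm Block.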